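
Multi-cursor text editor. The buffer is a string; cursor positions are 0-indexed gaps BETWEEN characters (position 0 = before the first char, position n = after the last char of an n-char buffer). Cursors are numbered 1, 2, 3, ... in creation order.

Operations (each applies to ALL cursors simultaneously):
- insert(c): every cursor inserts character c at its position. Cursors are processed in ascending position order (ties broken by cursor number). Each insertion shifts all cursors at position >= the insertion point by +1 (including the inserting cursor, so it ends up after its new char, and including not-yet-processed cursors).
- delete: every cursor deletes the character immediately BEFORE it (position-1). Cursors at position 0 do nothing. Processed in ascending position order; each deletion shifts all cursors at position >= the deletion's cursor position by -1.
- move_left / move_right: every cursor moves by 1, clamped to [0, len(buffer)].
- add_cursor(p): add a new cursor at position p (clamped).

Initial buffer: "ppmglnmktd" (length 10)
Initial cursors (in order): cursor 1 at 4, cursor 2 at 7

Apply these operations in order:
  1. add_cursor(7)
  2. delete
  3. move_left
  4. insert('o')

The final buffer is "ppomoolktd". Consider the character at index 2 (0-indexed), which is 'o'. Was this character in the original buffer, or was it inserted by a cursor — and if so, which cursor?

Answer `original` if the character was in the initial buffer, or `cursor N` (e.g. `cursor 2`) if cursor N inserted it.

Answer: cursor 1

Derivation:
After op 1 (add_cursor(7)): buffer="ppmglnmktd" (len 10), cursors c1@4 c2@7 c3@7, authorship ..........
After op 2 (delete): buffer="ppmlktd" (len 7), cursors c1@3 c2@4 c3@4, authorship .......
After op 3 (move_left): buffer="ppmlktd" (len 7), cursors c1@2 c2@3 c3@3, authorship .......
After op 4 (insert('o')): buffer="ppomoolktd" (len 10), cursors c1@3 c2@6 c3@6, authorship ..1.23....
Authorship (.=original, N=cursor N): . . 1 . 2 3 . . . .
Index 2: author = 1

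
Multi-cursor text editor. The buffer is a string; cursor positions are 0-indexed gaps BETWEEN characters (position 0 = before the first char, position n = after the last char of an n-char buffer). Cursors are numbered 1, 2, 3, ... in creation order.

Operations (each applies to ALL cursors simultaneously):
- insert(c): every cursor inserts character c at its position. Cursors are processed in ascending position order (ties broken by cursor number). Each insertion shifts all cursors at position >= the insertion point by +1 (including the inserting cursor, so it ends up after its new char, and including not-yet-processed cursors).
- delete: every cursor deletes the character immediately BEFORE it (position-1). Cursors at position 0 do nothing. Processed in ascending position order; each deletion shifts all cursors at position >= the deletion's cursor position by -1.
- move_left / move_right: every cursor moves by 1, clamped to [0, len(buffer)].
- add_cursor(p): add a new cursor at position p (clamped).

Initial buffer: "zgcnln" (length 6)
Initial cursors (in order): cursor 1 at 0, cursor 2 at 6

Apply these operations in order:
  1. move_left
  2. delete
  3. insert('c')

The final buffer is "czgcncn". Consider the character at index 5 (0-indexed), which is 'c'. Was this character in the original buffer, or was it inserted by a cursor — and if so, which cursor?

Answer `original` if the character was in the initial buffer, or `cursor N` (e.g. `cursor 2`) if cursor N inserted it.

Answer: cursor 2

Derivation:
After op 1 (move_left): buffer="zgcnln" (len 6), cursors c1@0 c2@5, authorship ......
After op 2 (delete): buffer="zgcnn" (len 5), cursors c1@0 c2@4, authorship .....
After op 3 (insert('c')): buffer="czgcncn" (len 7), cursors c1@1 c2@6, authorship 1....2.
Authorship (.=original, N=cursor N): 1 . . . . 2 .
Index 5: author = 2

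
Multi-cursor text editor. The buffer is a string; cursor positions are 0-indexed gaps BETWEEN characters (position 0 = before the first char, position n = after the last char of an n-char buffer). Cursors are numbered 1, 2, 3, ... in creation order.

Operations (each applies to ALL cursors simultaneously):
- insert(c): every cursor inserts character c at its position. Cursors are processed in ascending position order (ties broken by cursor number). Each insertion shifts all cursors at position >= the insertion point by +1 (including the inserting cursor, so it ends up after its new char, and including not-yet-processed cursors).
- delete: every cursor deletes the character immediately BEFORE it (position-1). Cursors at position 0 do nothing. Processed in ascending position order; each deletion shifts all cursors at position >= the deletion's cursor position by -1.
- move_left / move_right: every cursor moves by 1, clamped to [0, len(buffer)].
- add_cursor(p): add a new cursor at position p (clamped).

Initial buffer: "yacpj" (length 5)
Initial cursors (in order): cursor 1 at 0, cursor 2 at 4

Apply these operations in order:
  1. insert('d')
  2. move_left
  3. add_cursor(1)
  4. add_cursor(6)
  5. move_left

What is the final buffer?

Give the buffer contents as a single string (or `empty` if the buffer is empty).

After op 1 (insert('d')): buffer="dyacpdj" (len 7), cursors c1@1 c2@6, authorship 1....2.
After op 2 (move_left): buffer="dyacpdj" (len 7), cursors c1@0 c2@5, authorship 1....2.
After op 3 (add_cursor(1)): buffer="dyacpdj" (len 7), cursors c1@0 c3@1 c2@5, authorship 1....2.
After op 4 (add_cursor(6)): buffer="dyacpdj" (len 7), cursors c1@0 c3@1 c2@5 c4@6, authorship 1....2.
After op 5 (move_left): buffer="dyacpdj" (len 7), cursors c1@0 c3@0 c2@4 c4@5, authorship 1....2.

Answer: dyacpdj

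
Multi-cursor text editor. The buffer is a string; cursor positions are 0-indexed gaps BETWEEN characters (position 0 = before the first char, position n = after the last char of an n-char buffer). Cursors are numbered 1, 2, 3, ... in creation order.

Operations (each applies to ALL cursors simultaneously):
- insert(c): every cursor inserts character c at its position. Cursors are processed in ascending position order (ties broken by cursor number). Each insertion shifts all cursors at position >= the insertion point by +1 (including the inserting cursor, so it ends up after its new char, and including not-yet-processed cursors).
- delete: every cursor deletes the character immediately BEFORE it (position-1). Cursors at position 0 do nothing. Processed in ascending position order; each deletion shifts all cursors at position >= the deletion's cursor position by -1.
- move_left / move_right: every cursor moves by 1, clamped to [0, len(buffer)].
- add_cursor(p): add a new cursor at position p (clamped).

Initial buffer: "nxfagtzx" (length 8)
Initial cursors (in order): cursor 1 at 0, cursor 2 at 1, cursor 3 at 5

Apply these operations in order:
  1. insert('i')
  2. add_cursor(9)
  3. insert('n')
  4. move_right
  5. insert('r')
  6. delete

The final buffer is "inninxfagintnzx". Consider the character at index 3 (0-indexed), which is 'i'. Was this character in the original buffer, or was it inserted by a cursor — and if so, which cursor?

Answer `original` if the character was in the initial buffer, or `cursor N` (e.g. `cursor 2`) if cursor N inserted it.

After op 1 (insert('i')): buffer="inixfagitzx" (len 11), cursors c1@1 c2@3 c3@8, authorship 1.2....3...
After op 2 (add_cursor(9)): buffer="inixfagitzx" (len 11), cursors c1@1 c2@3 c3@8 c4@9, authorship 1.2....3...
After op 3 (insert('n')): buffer="inninxfagintnzx" (len 15), cursors c1@2 c2@5 c3@11 c4@13, authorship 11.22....33.4..
After op 4 (move_right): buffer="inninxfagintnzx" (len 15), cursors c1@3 c2@6 c3@12 c4@14, authorship 11.22....33.4..
After op 5 (insert('r')): buffer="innrinxrfagintrnzrx" (len 19), cursors c1@4 c2@8 c3@15 c4@18, authorship 11.122.2...33.34.4.
After op 6 (delete): buffer="inninxfagintnzx" (len 15), cursors c1@3 c2@6 c3@12 c4@14, authorship 11.22....33.4..
Authorship (.=original, N=cursor N): 1 1 . 2 2 . . . . 3 3 . 4 . .
Index 3: author = 2

Answer: cursor 2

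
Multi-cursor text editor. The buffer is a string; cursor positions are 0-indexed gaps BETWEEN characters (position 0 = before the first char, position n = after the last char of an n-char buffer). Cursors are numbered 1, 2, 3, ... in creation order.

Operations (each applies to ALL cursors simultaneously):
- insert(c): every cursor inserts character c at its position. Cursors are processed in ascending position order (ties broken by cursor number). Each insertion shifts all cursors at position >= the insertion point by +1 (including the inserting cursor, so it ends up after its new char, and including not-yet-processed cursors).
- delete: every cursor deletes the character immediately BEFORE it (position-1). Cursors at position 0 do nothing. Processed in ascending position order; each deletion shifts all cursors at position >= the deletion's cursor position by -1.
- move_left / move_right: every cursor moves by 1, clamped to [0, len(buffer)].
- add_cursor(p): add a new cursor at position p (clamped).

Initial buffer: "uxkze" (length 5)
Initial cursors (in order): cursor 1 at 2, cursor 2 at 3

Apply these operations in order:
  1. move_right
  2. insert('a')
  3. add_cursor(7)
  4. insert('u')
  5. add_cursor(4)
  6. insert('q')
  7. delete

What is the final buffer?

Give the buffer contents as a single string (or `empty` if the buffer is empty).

After op 1 (move_right): buffer="uxkze" (len 5), cursors c1@3 c2@4, authorship .....
After op 2 (insert('a')): buffer="uxkazae" (len 7), cursors c1@4 c2@6, authorship ...1.2.
After op 3 (add_cursor(7)): buffer="uxkazae" (len 7), cursors c1@4 c2@6 c3@7, authorship ...1.2.
After op 4 (insert('u')): buffer="uxkauzaueu" (len 10), cursors c1@5 c2@8 c3@10, authorship ...11.22.3
After op 5 (add_cursor(4)): buffer="uxkauzaueu" (len 10), cursors c4@4 c1@5 c2@8 c3@10, authorship ...11.22.3
After op 6 (insert('q')): buffer="uxkaquqzauqeuq" (len 14), cursors c4@5 c1@7 c2@11 c3@14, authorship ...1411.222.33
After op 7 (delete): buffer="uxkauzaueu" (len 10), cursors c4@4 c1@5 c2@8 c3@10, authorship ...11.22.3

Answer: uxkauzaueu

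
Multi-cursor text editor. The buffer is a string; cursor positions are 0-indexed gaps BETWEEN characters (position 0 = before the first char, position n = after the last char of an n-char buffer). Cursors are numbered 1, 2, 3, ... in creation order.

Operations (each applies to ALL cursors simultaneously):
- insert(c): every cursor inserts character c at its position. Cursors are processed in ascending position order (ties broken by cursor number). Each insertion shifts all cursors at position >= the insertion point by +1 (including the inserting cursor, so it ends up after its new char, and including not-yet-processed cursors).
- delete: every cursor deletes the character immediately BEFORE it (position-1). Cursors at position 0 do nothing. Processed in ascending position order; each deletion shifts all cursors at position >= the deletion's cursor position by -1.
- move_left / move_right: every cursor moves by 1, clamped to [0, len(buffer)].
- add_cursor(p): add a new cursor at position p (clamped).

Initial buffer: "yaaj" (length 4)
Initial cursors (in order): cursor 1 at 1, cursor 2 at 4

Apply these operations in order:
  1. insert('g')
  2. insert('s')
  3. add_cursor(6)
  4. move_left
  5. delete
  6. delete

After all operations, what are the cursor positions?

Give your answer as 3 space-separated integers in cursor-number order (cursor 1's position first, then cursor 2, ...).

After op 1 (insert('g')): buffer="ygaajg" (len 6), cursors c1@2 c2@6, authorship .1...2
After op 2 (insert('s')): buffer="ygsaajgs" (len 8), cursors c1@3 c2@8, authorship .11...22
After op 3 (add_cursor(6)): buffer="ygsaajgs" (len 8), cursors c1@3 c3@6 c2@8, authorship .11...22
After op 4 (move_left): buffer="ygsaajgs" (len 8), cursors c1@2 c3@5 c2@7, authorship .11...22
After op 5 (delete): buffer="ysajs" (len 5), cursors c1@1 c3@3 c2@4, authorship .1..2
After op 6 (delete): buffer="ss" (len 2), cursors c1@0 c2@1 c3@1, authorship 12

Answer: 0 1 1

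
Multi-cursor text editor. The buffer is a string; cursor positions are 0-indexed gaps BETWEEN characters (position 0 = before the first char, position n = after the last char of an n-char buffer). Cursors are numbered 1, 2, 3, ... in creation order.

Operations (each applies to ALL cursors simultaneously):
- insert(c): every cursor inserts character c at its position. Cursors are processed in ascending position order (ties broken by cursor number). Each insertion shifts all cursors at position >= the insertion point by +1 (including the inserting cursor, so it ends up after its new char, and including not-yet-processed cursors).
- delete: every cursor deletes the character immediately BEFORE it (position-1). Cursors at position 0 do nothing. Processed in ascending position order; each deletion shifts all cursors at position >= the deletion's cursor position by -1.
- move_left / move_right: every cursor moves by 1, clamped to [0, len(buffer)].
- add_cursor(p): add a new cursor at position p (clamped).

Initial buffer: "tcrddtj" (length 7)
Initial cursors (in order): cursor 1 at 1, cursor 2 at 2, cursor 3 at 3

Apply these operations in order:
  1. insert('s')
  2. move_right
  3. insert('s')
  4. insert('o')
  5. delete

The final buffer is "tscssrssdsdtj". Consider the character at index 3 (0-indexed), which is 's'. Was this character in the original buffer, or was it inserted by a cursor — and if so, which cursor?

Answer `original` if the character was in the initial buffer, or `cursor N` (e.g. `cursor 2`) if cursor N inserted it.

After op 1 (insert('s')): buffer="tscsrsddtj" (len 10), cursors c1@2 c2@4 c3@6, authorship .1.2.3....
After op 2 (move_right): buffer="tscsrsddtj" (len 10), cursors c1@3 c2@5 c3@7, authorship .1.2.3....
After op 3 (insert('s')): buffer="tscssrssdsdtj" (len 13), cursors c1@4 c2@7 c3@10, authorship .1.12.23.3...
After op 4 (insert('o')): buffer="tscsosrsosdsodtj" (len 16), cursors c1@5 c2@9 c3@13, authorship .1.112.223.33...
After op 5 (delete): buffer="tscssrssdsdtj" (len 13), cursors c1@4 c2@7 c3@10, authorship .1.12.23.3...
Authorship (.=original, N=cursor N): . 1 . 1 2 . 2 3 . 3 . . .
Index 3: author = 1

Answer: cursor 1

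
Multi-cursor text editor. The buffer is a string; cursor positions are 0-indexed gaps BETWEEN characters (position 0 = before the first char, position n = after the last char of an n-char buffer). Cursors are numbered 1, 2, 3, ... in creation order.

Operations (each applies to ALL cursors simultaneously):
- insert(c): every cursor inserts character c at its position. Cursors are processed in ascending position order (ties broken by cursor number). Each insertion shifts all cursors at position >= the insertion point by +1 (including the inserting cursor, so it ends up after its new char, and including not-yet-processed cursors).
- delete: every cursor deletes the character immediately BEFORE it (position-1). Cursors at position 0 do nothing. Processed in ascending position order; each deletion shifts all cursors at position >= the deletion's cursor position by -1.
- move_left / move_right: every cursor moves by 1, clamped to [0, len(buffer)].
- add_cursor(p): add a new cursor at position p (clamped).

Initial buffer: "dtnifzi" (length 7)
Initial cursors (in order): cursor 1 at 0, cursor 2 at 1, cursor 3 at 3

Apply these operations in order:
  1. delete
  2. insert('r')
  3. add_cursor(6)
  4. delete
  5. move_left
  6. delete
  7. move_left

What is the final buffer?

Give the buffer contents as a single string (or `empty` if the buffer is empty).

After op 1 (delete): buffer="tifzi" (len 5), cursors c1@0 c2@0 c3@1, authorship .....
After op 2 (insert('r')): buffer="rrtrifzi" (len 8), cursors c1@2 c2@2 c3@4, authorship 12.3....
After op 3 (add_cursor(6)): buffer="rrtrifzi" (len 8), cursors c1@2 c2@2 c3@4 c4@6, authorship 12.3....
After op 4 (delete): buffer="tizi" (len 4), cursors c1@0 c2@0 c3@1 c4@2, authorship ....
After op 5 (move_left): buffer="tizi" (len 4), cursors c1@0 c2@0 c3@0 c4@1, authorship ....
After op 6 (delete): buffer="izi" (len 3), cursors c1@0 c2@0 c3@0 c4@0, authorship ...
After op 7 (move_left): buffer="izi" (len 3), cursors c1@0 c2@0 c3@0 c4@0, authorship ...

Answer: izi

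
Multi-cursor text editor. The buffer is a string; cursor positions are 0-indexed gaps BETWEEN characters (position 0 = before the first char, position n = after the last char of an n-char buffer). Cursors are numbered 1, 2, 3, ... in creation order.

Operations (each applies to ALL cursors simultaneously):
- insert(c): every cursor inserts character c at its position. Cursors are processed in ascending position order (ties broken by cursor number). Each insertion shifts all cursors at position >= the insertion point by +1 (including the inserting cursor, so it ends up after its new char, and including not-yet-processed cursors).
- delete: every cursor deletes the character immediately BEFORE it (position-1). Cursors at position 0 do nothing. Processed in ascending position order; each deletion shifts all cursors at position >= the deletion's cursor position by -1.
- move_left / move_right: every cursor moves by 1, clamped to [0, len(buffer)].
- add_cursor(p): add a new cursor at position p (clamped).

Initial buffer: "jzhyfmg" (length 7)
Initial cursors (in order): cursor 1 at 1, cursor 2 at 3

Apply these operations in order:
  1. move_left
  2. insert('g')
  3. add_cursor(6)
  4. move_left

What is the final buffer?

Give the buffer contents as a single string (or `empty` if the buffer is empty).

After op 1 (move_left): buffer="jzhyfmg" (len 7), cursors c1@0 c2@2, authorship .......
After op 2 (insert('g')): buffer="gjzghyfmg" (len 9), cursors c1@1 c2@4, authorship 1..2.....
After op 3 (add_cursor(6)): buffer="gjzghyfmg" (len 9), cursors c1@1 c2@4 c3@6, authorship 1..2.....
After op 4 (move_left): buffer="gjzghyfmg" (len 9), cursors c1@0 c2@3 c3@5, authorship 1..2.....

Answer: gjzghyfmg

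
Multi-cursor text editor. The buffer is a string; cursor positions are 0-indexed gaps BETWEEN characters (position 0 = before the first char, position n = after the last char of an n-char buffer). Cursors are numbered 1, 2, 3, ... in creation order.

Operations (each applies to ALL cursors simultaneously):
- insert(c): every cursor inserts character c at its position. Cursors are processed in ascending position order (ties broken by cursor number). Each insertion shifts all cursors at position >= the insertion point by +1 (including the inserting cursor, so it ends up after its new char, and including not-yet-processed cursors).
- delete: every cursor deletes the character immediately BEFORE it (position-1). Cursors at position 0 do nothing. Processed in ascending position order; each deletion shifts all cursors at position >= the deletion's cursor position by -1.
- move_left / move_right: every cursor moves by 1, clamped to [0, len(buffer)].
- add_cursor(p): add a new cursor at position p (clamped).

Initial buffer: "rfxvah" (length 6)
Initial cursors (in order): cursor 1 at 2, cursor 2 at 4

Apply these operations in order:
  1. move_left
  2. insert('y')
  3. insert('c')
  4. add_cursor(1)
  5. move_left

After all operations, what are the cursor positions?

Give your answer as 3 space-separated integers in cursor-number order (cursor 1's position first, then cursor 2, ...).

Answer: 2 6 0

Derivation:
After op 1 (move_left): buffer="rfxvah" (len 6), cursors c1@1 c2@3, authorship ......
After op 2 (insert('y')): buffer="ryfxyvah" (len 8), cursors c1@2 c2@5, authorship .1..2...
After op 3 (insert('c')): buffer="rycfxycvah" (len 10), cursors c1@3 c2@7, authorship .11..22...
After op 4 (add_cursor(1)): buffer="rycfxycvah" (len 10), cursors c3@1 c1@3 c2@7, authorship .11..22...
After op 5 (move_left): buffer="rycfxycvah" (len 10), cursors c3@0 c1@2 c2@6, authorship .11..22...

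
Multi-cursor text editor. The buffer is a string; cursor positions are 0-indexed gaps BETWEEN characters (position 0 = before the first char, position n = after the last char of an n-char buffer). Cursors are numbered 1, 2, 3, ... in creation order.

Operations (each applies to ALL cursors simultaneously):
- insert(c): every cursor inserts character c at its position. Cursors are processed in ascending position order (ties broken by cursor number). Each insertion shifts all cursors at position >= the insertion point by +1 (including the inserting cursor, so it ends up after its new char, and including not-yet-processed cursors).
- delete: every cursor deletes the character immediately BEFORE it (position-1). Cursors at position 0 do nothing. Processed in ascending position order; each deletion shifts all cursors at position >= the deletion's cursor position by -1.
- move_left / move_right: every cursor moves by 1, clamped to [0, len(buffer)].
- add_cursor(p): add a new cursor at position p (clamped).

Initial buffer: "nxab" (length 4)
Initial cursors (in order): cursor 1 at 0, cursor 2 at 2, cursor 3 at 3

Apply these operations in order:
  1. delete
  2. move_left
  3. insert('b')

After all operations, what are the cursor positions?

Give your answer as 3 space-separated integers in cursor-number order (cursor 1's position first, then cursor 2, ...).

After op 1 (delete): buffer="nb" (len 2), cursors c1@0 c2@1 c3@1, authorship ..
After op 2 (move_left): buffer="nb" (len 2), cursors c1@0 c2@0 c3@0, authorship ..
After op 3 (insert('b')): buffer="bbbnb" (len 5), cursors c1@3 c2@3 c3@3, authorship 123..

Answer: 3 3 3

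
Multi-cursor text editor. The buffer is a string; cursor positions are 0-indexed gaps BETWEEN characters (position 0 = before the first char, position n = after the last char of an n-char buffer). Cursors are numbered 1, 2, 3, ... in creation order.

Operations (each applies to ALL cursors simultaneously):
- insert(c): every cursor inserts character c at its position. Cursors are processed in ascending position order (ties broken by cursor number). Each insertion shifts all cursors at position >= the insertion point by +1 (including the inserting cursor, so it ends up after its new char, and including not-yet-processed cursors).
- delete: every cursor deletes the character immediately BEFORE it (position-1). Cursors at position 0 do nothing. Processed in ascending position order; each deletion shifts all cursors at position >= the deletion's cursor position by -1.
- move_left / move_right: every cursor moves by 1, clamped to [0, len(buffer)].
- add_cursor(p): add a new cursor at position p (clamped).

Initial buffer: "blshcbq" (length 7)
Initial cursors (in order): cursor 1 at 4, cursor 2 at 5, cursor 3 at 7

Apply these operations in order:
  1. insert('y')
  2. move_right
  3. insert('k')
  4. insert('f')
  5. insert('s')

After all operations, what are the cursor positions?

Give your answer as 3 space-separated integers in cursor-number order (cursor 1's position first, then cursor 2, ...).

After op 1 (insert('y')): buffer="blshycybqy" (len 10), cursors c1@5 c2@7 c3@10, authorship ....1.2..3
After op 2 (move_right): buffer="blshycybqy" (len 10), cursors c1@6 c2@8 c3@10, authorship ....1.2..3
After op 3 (insert('k')): buffer="blshyckybkqyk" (len 13), cursors c1@7 c2@10 c3@13, authorship ....1.12.2.33
After op 4 (insert('f')): buffer="blshyckfybkfqykf" (len 16), cursors c1@8 c2@12 c3@16, authorship ....1.112.22.333
After op 5 (insert('s')): buffer="blshyckfsybkfsqykfs" (len 19), cursors c1@9 c2@14 c3@19, authorship ....1.1112.222.3333

Answer: 9 14 19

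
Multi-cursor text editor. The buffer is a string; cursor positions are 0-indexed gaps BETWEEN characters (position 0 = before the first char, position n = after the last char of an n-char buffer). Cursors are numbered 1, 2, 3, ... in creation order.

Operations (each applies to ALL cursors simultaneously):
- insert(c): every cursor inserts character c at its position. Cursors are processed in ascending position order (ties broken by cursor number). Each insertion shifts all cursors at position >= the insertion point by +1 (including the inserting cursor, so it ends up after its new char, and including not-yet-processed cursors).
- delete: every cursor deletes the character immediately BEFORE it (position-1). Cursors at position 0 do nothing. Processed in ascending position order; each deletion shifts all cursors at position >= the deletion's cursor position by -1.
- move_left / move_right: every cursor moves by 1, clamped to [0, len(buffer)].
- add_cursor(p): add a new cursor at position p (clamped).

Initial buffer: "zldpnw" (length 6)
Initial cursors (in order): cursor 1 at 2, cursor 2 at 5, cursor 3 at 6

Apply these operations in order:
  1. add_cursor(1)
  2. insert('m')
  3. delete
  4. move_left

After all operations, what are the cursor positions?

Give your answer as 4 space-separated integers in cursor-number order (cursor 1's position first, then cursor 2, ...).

After op 1 (add_cursor(1)): buffer="zldpnw" (len 6), cursors c4@1 c1@2 c2@5 c3@6, authorship ......
After op 2 (insert('m')): buffer="zmlmdpnmwm" (len 10), cursors c4@2 c1@4 c2@8 c3@10, authorship .4.1...2.3
After op 3 (delete): buffer="zldpnw" (len 6), cursors c4@1 c1@2 c2@5 c3@6, authorship ......
After op 4 (move_left): buffer="zldpnw" (len 6), cursors c4@0 c1@1 c2@4 c3@5, authorship ......

Answer: 1 4 5 0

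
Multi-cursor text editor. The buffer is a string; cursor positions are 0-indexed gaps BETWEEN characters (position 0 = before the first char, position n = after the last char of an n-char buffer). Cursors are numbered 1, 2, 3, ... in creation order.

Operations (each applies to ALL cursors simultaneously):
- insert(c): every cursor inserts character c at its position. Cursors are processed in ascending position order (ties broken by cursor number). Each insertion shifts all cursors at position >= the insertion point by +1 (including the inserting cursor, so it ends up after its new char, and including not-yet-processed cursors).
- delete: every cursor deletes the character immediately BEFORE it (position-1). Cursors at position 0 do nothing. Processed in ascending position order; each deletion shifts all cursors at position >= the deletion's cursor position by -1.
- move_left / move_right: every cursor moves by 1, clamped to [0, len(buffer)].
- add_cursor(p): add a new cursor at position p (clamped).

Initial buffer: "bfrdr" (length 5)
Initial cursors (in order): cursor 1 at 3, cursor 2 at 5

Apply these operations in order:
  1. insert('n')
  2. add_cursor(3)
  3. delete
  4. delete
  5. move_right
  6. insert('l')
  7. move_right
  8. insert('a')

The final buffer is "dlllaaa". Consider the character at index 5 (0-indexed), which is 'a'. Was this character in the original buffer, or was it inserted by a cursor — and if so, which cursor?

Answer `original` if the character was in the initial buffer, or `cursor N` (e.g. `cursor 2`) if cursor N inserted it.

Answer: cursor 2

Derivation:
After op 1 (insert('n')): buffer="bfrndrn" (len 7), cursors c1@4 c2@7, authorship ...1..2
After op 2 (add_cursor(3)): buffer="bfrndrn" (len 7), cursors c3@3 c1@4 c2@7, authorship ...1..2
After op 3 (delete): buffer="bfdr" (len 4), cursors c1@2 c3@2 c2@4, authorship ....
After op 4 (delete): buffer="d" (len 1), cursors c1@0 c3@0 c2@1, authorship .
After op 5 (move_right): buffer="d" (len 1), cursors c1@1 c2@1 c3@1, authorship .
After op 6 (insert('l')): buffer="dlll" (len 4), cursors c1@4 c2@4 c3@4, authorship .123
After op 7 (move_right): buffer="dlll" (len 4), cursors c1@4 c2@4 c3@4, authorship .123
After op 8 (insert('a')): buffer="dlllaaa" (len 7), cursors c1@7 c2@7 c3@7, authorship .123123
Authorship (.=original, N=cursor N): . 1 2 3 1 2 3
Index 5: author = 2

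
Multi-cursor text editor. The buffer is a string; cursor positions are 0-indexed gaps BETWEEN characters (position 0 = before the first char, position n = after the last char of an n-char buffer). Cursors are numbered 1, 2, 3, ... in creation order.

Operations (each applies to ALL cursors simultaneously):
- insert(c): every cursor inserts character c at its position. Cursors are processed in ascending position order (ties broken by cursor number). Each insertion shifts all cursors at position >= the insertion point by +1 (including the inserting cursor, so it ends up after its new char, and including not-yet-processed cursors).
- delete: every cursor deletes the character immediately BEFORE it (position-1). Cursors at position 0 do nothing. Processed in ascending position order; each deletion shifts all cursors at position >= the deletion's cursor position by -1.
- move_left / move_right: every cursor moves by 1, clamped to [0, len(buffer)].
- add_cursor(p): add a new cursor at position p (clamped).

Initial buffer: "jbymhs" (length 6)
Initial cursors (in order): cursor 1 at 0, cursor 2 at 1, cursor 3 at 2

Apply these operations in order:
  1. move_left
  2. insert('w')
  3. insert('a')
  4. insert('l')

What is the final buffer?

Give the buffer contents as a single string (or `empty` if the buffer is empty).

Answer: wwaalljwalbymhs

Derivation:
After op 1 (move_left): buffer="jbymhs" (len 6), cursors c1@0 c2@0 c3@1, authorship ......
After op 2 (insert('w')): buffer="wwjwbymhs" (len 9), cursors c1@2 c2@2 c3@4, authorship 12.3.....
After op 3 (insert('a')): buffer="wwaajwabymhs" (len 12), cursors c1@4 c2@4 c3@7, authorship 1212.33.....
After op 4 (insert('l')): buffer="wwaalljwalbymhs" (len 15), cursors c1@6 c2@6 c3@10, authorship 121212.333.....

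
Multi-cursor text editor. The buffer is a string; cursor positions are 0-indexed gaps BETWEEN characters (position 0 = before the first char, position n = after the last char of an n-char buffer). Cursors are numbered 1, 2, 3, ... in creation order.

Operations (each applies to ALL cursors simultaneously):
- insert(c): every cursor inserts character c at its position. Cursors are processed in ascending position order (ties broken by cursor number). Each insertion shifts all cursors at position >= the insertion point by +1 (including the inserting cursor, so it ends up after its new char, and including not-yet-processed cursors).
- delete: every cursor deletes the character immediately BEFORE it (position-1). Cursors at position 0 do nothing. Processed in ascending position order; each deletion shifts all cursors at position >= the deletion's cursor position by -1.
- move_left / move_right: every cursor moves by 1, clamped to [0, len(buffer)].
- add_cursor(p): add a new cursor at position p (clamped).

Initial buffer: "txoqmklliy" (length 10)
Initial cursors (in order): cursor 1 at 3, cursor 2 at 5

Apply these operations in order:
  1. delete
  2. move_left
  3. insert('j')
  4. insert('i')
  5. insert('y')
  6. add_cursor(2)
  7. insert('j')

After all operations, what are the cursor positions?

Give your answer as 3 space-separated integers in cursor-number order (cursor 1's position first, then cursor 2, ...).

Answer: 6 11 3

Derivation:
After op 1 (delete): buffer="txqklliy" (len 8), cursors c1@2 c2@3, authorship ........
After op 2 (move_left): buffer="txqklliy" (len 8), cursors c1@1 c2@2, authorship ........
After op 3 (insert('j')): buffer="tjxjqklliy" (len 10), cursors c1@2 c2@4, authorship .1.2......
After op 4 (insert('i')): buffer="tjixjiqklliy" (len 12), cursors c1@3 c2@6, authorship .11.22......
After op 5 (insert('y')): buffer="tjiyxjiyqklliy" (len 14), cursors c1@4 c2@8, authorship .111.222......
After op 6 (add_cursor(2)): buffer="tjiyxjiyqklliy" (len 14), cursors c3@2 c1@4 c2@8, authorship .111.222......
After op 7 (insert('j')): buffer="tjjiyjxjiyjqklliy" (len 17), cursors c3@3 c1@6 c2@11, authorship .13111.2222......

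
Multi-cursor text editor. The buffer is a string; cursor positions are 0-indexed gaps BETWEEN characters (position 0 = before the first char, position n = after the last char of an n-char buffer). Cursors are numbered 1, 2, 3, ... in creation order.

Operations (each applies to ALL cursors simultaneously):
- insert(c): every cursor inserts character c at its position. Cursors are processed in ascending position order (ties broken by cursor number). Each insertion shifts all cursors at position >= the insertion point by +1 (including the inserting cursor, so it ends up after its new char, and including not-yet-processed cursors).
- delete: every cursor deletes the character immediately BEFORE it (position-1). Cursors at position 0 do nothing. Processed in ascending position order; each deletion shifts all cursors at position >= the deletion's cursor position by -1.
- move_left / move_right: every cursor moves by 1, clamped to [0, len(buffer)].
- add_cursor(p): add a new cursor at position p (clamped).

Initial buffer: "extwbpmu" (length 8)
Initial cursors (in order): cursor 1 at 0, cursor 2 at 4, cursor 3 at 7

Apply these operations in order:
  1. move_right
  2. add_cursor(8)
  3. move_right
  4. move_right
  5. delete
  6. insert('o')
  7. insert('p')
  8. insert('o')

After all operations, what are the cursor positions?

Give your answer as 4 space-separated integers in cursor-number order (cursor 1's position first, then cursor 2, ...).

Answer: 5 16 16 16

Derivation:
After op 1 (move_right): buffer="extwbpmu" (len 8), cursors c1@1 c2@5 c3@8, authorship ........
After op 2 (add_cursor(8)): buffer="extwbpmu" (len 8), cursors c1@1 c2@5 c3@8 c4@8, authorship ........
After op 3 (move_right): buffer="extwbpmu" (len 8), cursors c1@2 c2@6 c3@8 c4@8, authorship ........
After op 4 (move_right): buffer="extwbpmu" (len 8), cursors c1@3 c2@7 c3@8 c4@8, authorship ........
After op 5 (delete): buffer="exwb" (len 4), cursors c1@2 c2@4 c3@4 c4@4, authorship ....
After op 6 (insert('o')): buffer="exowbooo" (len 8), cursors c1@3 c2@8 c3@8 c4@8, authorship ..1..234
After op 7 (insert('p')): buffer="exopwboooppp" (len 12), cursors c1@4 c2@12 c3@12 c4@12, authorship ..11..234234
After op 8 (insert('o')): buffer="exopowbooopppooo" (len 16), cursors c1@5 c2@16 c3@16 c4@16, authorship ..111..234234234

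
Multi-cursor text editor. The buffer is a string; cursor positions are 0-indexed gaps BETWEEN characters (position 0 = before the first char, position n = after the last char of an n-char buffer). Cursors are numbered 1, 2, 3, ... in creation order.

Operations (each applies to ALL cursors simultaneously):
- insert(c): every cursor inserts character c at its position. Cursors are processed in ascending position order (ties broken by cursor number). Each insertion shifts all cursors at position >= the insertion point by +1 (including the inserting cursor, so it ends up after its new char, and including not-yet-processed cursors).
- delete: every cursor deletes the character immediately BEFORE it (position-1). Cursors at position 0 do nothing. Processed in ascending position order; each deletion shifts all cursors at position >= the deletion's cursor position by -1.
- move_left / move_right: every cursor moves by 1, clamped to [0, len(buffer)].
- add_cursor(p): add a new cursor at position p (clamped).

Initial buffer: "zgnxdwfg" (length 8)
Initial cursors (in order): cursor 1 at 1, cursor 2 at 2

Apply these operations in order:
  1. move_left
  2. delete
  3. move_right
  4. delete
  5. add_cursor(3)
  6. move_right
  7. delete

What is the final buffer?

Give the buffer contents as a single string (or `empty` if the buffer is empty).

Answer: xdfg

Derivation:
After op 1 (move_left): buffer="zgnxdwfg" (len 8), cursors c1@0 c2@1, authorship ........
After op 2 (delete): buffer="gnxdwfg" (len 7), cursors c1@0 c2@0, authorship .......
After op 3 (move_right): buffer="gnxdwfg" (len 7), cursors c1@1 c2@1, authorship .......
After op 4 (delete): buffer="nxdwfg" (len 6), cursors c1@0 c2@0, authorship ......
After op 5 (add_cursor(3)): buffer="nxdwfg" (len 6), cursors c1@0 c2@0 c3@3, authorship ......
After op 6 (move_right): buffer="nxdwfg" (len 6), cursors c1@1 c2@1 c3@4, authorship ......
After op 7 (delete): buffer="xdfg" (len 4), cursors c1@0 c2@0 c3@2, authorship ....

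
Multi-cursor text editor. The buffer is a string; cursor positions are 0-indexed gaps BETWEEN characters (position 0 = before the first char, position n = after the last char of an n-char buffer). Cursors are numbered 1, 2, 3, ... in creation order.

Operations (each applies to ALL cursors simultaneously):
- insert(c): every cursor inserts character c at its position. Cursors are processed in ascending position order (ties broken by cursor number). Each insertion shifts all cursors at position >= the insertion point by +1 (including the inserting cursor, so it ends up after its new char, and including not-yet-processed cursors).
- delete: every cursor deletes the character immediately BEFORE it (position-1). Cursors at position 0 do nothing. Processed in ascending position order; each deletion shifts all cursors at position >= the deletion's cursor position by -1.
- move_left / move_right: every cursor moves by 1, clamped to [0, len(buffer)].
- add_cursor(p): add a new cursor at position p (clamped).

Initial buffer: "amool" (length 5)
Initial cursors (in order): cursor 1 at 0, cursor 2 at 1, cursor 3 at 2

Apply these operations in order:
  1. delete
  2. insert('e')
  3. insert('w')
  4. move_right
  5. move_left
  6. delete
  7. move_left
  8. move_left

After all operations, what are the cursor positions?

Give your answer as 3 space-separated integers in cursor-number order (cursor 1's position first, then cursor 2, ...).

After op 1 (delete): buffer="ool" (len 3), cursors c1@0 c2@0 c3@0, authorship ...
After op 2 (insert('e')): buffer="eeeool" (len 6), cursors c1@3 c2@3 c3@3, authorship 123...
After op 3 (insert('w')): buffer="eeewwwool" (len 9), cursors c1@6 c2@6 c3@6, authorship 123123...
After op 4 (move_right): buffer="eeewwwool" (len 9), cursors c1@7 c2@7 c3@7, authorship 123123...
After op 5 (move_left): buffer="eeewwwool" (len 9), cursors c1@6 c2@6 c3@6, authorship 123123...
After op 6 (delete): buffer="eeeool" (len 6), cursors c1@3 c2@3 c3@3, authorship 123...
After op 7 (move_left): buffer="eeeool" (len 6), cursors c1@2 c2@2 c3@2, authorship 123...
After op 8 (move_left): buffer="eeeool" (len 6), cursors c1@1 c2@1 c3@1, authorship 123...

Answer: 1 1 1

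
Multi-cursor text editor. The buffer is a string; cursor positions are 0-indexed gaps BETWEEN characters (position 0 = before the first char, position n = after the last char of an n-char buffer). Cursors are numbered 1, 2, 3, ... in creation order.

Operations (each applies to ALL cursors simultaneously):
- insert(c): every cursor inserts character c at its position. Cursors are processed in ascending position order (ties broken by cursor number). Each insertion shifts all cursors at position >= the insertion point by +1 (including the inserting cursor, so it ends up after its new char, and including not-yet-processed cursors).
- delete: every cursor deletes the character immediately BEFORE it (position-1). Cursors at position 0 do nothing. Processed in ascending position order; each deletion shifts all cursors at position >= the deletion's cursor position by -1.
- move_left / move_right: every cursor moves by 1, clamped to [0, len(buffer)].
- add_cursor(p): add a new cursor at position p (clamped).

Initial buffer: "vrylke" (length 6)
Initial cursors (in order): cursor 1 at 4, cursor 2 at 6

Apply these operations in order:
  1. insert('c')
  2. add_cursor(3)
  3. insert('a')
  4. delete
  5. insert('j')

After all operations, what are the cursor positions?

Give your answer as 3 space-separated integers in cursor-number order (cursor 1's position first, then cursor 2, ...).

Answer: 7 11 4

Derivation:
After op 1 (insert('c')): buffer="vrylckec" (len 8), cursors c1@5 c2@8, authorship ....1..2
After op 2 (add_cursor(3)): buffer="vrylckec" (len 8), cursors c3@3 c1@5 c2@8, authorship ....1..2
After op 3 (insert('a')): buffer="vryalcakeca" (len 11), cursors c3@4 c1@7 c2@11, authorship ...3.11..22
After op 4 (delete): buffer="vrylckec" (len 8), cursors c3@3 c1@5 c2@8, authorship ....1..2
After op 5 (insert('j')): buffer="vryjlcjkecj" (len 11), cursors c3@4 c1@7 c2@11, authorship ...3.11..22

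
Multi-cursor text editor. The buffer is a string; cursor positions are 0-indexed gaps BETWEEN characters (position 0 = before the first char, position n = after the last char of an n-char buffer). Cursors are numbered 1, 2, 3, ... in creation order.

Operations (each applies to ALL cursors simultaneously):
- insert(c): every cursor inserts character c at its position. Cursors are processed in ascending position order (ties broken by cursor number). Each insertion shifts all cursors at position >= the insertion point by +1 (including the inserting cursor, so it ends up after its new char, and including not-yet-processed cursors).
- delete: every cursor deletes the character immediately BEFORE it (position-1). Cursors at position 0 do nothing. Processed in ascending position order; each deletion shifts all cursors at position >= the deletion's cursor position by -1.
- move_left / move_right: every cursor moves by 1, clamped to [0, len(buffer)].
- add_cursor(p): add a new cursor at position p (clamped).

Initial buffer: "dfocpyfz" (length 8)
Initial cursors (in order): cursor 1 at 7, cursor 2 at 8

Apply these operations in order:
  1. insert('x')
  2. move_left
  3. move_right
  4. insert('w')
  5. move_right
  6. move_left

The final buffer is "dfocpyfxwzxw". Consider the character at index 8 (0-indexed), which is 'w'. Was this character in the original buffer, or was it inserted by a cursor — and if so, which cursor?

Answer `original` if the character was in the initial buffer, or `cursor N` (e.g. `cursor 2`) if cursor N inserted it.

After op 1 (insert('x')): buffer="dfocpyfxzx" (len 10), cursors c1@8 c2@10, authorship .......1.2
After op 2 (move_left): buffer="dfocpyfxzx" (len 10), cursors c1@7 c2@9, authorship .......1.2
After op 3 (move_right): buffer="dfocpyfxzx" (len 10), cursors c1@8 c2@10, authorship .......1.2
After op 4 (insert('w')): buffer="dfocpyfxwzxw" (len 12), cursors c1@9 c2@12, authorship .......11.22
After op 5 (move_right): buffer="dfocpyfxwzxw" (len 12), cursors c1@10 c2@12, authorship .......11.22
After op 6 (move_left): buffer="dfocpyfxwzxw" (len 12), cursors c1@9 c2@11, authorship .......11.22
Authorship (.=original, N=cursor N): . . . . . . . 1 1 . 2 2
Index 8: author = 1

Answer: cursor 1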